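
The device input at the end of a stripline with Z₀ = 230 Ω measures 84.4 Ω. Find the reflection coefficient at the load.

Γ = (Z_L − Z_0)/(Z_L + Z_0) = (84.4 − 230)/(84.4 + 230) = -145.6/314.4

Γ = -0.463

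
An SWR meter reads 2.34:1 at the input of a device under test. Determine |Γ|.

|Γ| = (S − 1)/(S + 1) = (2.34 − 1)/(2.34 + 1) = 1.34/3.34

|Γ| ≈ 0.401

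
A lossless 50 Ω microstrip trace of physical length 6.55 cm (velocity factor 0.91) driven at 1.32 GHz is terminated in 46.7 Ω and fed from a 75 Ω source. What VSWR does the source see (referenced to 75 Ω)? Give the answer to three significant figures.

λ = v/f = 0.91·c / 1.32 GHz = 0.207 m
βl = 2π·l/λ = 2π × 0.317 = 114°
tan(βl) = -2.24
Z_in = Z_0·(Z_L + jZ_0·tanβl)/(Z_0 + jZ_L·tanβl) = 52.3 − j2.66 Ω
Γ_s = (Z_in − Z_s)/(Z_in + Z_s) = (-22.7 − j2.66)/(127 − j2.66), |Γ_s| = 0.18
VSWR = (1 + |Γ_s|)/(1 − |Γ_s|)

VSWR ≈ 1.44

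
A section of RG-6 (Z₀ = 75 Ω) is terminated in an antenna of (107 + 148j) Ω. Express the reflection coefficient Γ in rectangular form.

Γ ≈ 0.504 + j0.403

Γ = (Z_L − Z_0)/(Z_L + Z_0) = (32 + j148)/(182 + j148)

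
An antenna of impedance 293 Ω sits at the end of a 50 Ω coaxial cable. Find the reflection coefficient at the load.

Γ = 0.708

Γ = (Z_L − Z_0)/(Z_L + Z_0) = (293 − 50)/(293 + 50) = 243/343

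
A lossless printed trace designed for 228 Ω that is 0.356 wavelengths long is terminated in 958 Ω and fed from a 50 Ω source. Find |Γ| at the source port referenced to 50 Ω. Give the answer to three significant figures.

|Γ| ≈ 0.789

βl = 2π × 0.356 = 128°
tan(βl) = -1.27
Z_in = Z_0·(Z_L + jZ_0·tanβl)/(Z_0 + jZ_L·tanβl) = 84.8 + j163 Ω
Γ_s = (Z_in − Z_s)/(Z_in + Z_s) = (34.8 + j163)/(135 + j163), |Γ_s| = 0.789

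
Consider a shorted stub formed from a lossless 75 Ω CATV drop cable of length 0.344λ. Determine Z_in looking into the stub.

Z_in ≈ −j112 Ω

βl = 2π × 0.344 = 124°
tan(βl) = -1.49
For a shorted stub, Z_in = jZ_0·tan(βl)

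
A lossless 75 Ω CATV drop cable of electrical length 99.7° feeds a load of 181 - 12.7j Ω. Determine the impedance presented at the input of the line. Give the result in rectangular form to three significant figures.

Z_in ≈ 32 + j12.8 Ω

tan(βl) = tan(99.7°) = -5.85
Z_in = Z_0·(Z_L + jZ_0·tanβl)/(Z_0 + jZ_L·tanβl)
     = 75·(181 − j451)/(0.702 − j1060)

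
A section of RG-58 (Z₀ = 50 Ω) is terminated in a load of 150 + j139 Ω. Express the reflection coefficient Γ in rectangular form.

Γ ≈ 0.663 + j0.234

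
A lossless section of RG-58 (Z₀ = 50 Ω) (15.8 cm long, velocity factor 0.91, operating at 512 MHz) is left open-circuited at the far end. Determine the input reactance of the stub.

X_in ≈ 15 Ω (inductive)

λ = v/f = 0.91·c / 512 MHz = 0.533 m
βl = 2π·l/λ = 2π × 0.296 = 107°
tan(βl) = -3.34
For an open-circuited stub, Z_in = −jZ_0·cot(βl) = −jZ_0/tan(βl)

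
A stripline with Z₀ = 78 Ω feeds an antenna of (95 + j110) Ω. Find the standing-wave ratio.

Γ = (Z_L − Z_0)/(Z_L + Z_0) = (17 + j110)/(173 + j110)
|Γ| = 111/205 = 0.543
VSWR = (1 + |Γ|)/(1 − |Γ|) = 1.54/0.457

VSWR ≈ 3.38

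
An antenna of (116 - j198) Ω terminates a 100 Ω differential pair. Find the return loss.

Γ = (16 − j198)/(216 − j198), |Γ| = 0.678
RL = −20·log₁₀|Γ| = −20·log₁₀(0.678)

RL ≈ 3.38 dB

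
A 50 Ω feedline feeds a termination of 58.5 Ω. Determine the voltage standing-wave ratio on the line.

VSWR ≈ 1.17

For a purely resistive load, VSWR = R_L/Z_0 or Z_0/R_L (whichever > 1) = 58.5/50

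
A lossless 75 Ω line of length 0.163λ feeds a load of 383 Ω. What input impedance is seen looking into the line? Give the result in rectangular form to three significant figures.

Z_in ≈ 19.8 − j43.3 Ω

βl = 2π × 0.163 = 58.7°
tan(βl) = tan(58.7°) = 1.64
Z_in = Z_0·(Z_L + jZ_0·tanβl)/(Z_0 + jZ_L·tanβl)
     = 75·(383 + j123)/(75 + j629)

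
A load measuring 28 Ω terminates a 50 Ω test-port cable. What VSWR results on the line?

Γ = (28 − 50)/(28 + 50) = -0.282
VSWR = (1 + 0.282)/(1 − 0.282)

VSWR ≈ 1.79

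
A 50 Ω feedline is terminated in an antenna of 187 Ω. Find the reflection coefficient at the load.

Γ = (Z_L − Z_0)/(Z_L + Z_0) = (187 − 50)/(187 + 50) = 137/237

Γ = 0.578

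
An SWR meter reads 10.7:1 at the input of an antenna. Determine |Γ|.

|Γ| ≈ 0.829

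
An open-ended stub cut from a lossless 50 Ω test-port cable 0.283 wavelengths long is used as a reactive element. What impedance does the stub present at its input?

βl = 2π × 0.283 = 102°
tan(βl) = -4.75
For an open-ended stub, Z_in = −jZ_0·cot(βl) = −jZ_0/tan(βl)

Z_in ≈ +j10.5 Ω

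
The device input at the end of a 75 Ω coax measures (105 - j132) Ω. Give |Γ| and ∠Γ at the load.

Γ ≈ 0.606 ∠ -40.9°

Γ = (Z_L − Z_0)/(Z_L + Z_0) = (30 − j132)/(180 − j132)
|Γ| = 135/223 = 0.606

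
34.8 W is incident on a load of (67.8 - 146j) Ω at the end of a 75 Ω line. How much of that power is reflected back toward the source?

P_reflected ≈ 17.8 W

|Γ| = |(-7.2 − j146)/(142.8 − j146)| = 0.716
|Γ|² = 0.512
P_refl = |Γ|²·P_inc = 17.8 W, P_del = (1 − |Γ|²)·P_inc = 17 W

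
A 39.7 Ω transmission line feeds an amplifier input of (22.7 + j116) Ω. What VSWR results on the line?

Γ = (Z_L − Z_0)/(Z_L + Z_0) = (-17 + j116)/(62.4 + j116)
|Γ| = 117/132 = 0.89
VSWR = (1 + |Γ|)/(1 − |Γ|) = 1.89/0.11

VSWR ≈ 17.2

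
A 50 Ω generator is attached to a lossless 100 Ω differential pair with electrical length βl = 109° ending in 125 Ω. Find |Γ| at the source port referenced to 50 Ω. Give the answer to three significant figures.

|Γ| ≈ 0.263

tan(βl) = -2.9
Z_in = Z_0·(Z_L + jZ_0·tanβl)/(Z_0 + jZ_L·tanβl) = 83.2 + j11.5 Ω
Γ_s = (Z_in − Z_s)/(Z_in + Z_s) = (33.2 + j11.5)/(133 + j11.5), |Γ_s| = 0.263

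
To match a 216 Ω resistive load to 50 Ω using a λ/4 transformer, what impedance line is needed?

Z_qwt = √(Z_0·R_L) = √(50 × 216) = √10800

Z_qwt ≈ 104 Ω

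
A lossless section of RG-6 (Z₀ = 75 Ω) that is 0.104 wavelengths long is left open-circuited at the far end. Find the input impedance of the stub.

βl = 2π × 0.104 = 37.4°
tan(βl) = 0.766
For an open-circuited stub, Z_in = −jZ_0·cot(βl) = −jZ_0/tan(βl)

Z_in ≈ −j98 Ω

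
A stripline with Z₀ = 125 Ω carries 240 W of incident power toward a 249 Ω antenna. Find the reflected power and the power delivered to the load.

Γ = (249 − 125)/(249 + 125) = 0.332
|Γ|² = 0.11
P_refl = |Γ|²·P_inc = 26.4 W, P_del = (1 − |Γ|²)·P_inc = 214 W

P_reflected ≈ 26.4 W; P_delivered ≈ 214 W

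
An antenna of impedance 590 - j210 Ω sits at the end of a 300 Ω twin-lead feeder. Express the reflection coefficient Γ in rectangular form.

Γ ≈ 0.361 − j0.151

Γ = (Z_L − Z_0)/(Z_L + Z_0) = (290 − j210)/(890 − j210)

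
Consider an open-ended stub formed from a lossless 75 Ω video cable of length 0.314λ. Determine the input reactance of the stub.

βl = 2π × 0.314 = 113°
tan(βl) = -2.35
For an open-ended stub, Z_in = −jZ_0·cot(βl) = −jZ_0/tan(βl)

X_in ≈ 31.9 Ω (inductive)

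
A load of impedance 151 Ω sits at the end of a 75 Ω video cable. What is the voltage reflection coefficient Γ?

Γ = (Z_L − Z_0)/(Z_L + Z_0) = (151 − 75)/(151 + 75) = 76/226

Γ = 0.336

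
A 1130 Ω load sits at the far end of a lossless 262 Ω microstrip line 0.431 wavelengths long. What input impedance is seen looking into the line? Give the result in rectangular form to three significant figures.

βl = 2π × 0.431 = 155°
tan(βl) = tan(155°) = -0.463
Z_in = Z_0·(Z_L + jZ_0·tanβl)/(Z_0 + jZ_L·tanβl)
     = 262·(1130 − j121)/(262 − j523)

Z_in ≈ 275 + j428 Ω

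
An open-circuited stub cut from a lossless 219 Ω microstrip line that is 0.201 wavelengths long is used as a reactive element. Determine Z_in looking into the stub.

βl = 2π × 0.201 = 72.4°
tan(βl) = 3.14
For an open-circuited stub, Z_in = −jZ_0·cot(βl) = −jZ_0/tan(βl)

Z_in ≈ −j69.6 Ω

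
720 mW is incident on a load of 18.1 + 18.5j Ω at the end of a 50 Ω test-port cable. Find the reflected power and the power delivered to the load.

P_reflected ≈ 197 mW; P_delivered ≈ 523 mW

|Γ| = |(-31.9 + j18.5)/(68.1 + j18.5)| = 0.523
|Γ|² = 0.273
P_refl = |Γ|²·P_inc = 197 mW, P_del = (1 − |Γ|²)·P_inc = 523 mW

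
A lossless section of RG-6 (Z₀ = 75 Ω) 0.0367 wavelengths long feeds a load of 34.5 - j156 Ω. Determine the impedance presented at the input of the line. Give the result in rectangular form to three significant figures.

βl = 2π × 0.0367 = 13.2°
tan(βl) = tan(13.2°) = 0.235
Z_in = Z_0·(Z_L + jZ_0·tanβl)/(Z_0 + jZ_L·tanβl)
     = 75·(34.5 − j138)/(112 + j8.1)

Z_in ≈ 16.3 − j94.2 Ω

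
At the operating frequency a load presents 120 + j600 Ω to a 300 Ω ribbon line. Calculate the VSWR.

VSWR ≈ 12.8

Γ = (Z_L − Z_0)/(Z_L + Z_0) = (-180 + j600)/(420 + j600)
|Γ| = 626/732 = 0.855
VSWR = (1 + |Γ|)/(1 − |Γ|) = 1.86/0.145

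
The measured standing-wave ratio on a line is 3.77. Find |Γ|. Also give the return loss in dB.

|Γ| ≈ 0.581; return loss ≈ 4.72 dB

|Γ| = (S − 1)/(S + 1) = (3.77 − 1)/(3.77 + 1) = 2.77/4.77
RL = −20·log₁₀|Γ| = −20·log₁₀(0.581)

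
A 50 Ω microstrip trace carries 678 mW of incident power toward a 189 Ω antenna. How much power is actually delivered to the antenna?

P_delivered ≈ 449 mW

Γ = (189 − 50)/(189 + 50) = 0.582
|Γ|² = 0.338
P_refl = |Γ|²·P_inc = 229 mW, P_del = (1 − |Γ|²)·P_inc = 449 mW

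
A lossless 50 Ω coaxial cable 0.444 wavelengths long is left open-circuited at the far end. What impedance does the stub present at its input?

Z_in ≈ +j136 Ω

βl = 2π × 0.444 = 160°
tan(βl) = -0.367
For an open-circuited stub, Z_in = −jZ_0·cot(βl) = −jZ_0/tan(βl)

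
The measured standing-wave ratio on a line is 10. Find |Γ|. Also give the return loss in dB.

|Γ| = (S − 1)/(S + 1) = (10 − 1)/(10 + 1) = 9/11
RL = −20·log₁₀|Γ| = −20·log₁₀(0.818)

|Γ| ≈ 0.818; return loss ≈ 1.74 dB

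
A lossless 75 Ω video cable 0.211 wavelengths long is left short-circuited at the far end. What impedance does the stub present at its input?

Z_in ≈ +j300 Ω

βl = 2π × 0.211 = 76°
tan(βl) = 4
For a short-circuited stub, Z_in = jZ_0·tan(βl)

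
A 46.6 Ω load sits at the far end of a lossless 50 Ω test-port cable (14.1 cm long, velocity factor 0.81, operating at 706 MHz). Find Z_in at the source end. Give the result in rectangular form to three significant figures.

Z_in ≈ 48.4 − j3.1 Ω

λ = v/f = 0.81·c / 706 MHz = 0.344 m
βl = 2π·l/λ = 2π × 0.41 = 147°
tan(βl) = tan(147°) = -0.638
Z_in = Z_0·(Z_L + jZ_0·tanβl)/(Z_0 + jZ_L·tanβl)
     = 50·(46.6 − j31.9)/(50 − j29.7)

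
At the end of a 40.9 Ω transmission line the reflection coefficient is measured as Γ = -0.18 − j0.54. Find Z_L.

Z_L = Z_0·(1 + Γ)/(1 − Γ) = 40.9·(0.82 − j0.54)/(1.18 + j0.54)

Z_L ≈ 16.4 − j26.2 Ω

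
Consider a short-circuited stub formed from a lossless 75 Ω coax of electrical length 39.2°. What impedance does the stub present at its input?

Z_in ≈ +j61.2 Ω

tan(βl) = 0.816
For a short-circuited stub, Z_in = jZ_0·tan(βl)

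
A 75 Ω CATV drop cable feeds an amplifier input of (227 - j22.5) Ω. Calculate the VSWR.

VSWR ≈ 3.06

Γ = (Z_L − Z_0)/(Z_L + Z_0) = (152 − j22.5)/(302 − j22.5)
|Γ| = 154/303 = 0.507
VSWR = (1 + |Γ|)/(1 − |Γ|) = 1.51/0.493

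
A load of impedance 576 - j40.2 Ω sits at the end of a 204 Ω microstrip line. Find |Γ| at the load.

|Γ| ≈ 0.479

Γ = (Z_L − Z_0)/(Z_L + Z_0) = (372 − j40.2)/(780 − j40.2)
|Γ| = 374/781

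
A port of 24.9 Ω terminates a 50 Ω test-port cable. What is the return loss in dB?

Γ = (24.9 − 50)/(24.9 + 50) = -0.335
RL = −20·log₁₀|Γ| = −20·log₁₀(0.335)

RL ≈ 9.5 dB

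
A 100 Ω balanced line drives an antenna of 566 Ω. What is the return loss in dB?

RL ≈ 3.1 dB

Γ = (566 − 100)/(566 + 100) = 0.7
RL = −20·log₁₀|Γ| = −20·log₁₀(0.7)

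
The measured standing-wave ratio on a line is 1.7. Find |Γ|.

|Γ| = (S − 1)/(S + 1) = (1.7 − 1)/(1.7 + 1) = 0.7/2.7

|Γ| ≈ 0.259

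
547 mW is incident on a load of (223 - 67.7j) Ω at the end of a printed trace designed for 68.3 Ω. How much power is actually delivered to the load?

|Γ| = |(154.7 − j67.7)/(291.3 − j67.7)| = 0.565
|Γ|² = 0.319
P_refl = |Γ|²·P_inc = 174 mW, P_del = (1 − |Γ|²)·P_inc = 373 mW

P_delivered ≈ 373 mW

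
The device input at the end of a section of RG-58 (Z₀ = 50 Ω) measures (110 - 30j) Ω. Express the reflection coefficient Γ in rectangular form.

Γ ≈ 0.396 − j0.113

Γ = (Z_L − Z_0)/(Z_L + Z_0) = (60 − j30)/(160 − j30)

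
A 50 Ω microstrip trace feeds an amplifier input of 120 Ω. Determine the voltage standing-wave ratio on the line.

VSWR ≈ 2.4

For a purely resistive load, VSWR = R_L/Z_0 or Z_0/R_L (whichever > 1) = 120/50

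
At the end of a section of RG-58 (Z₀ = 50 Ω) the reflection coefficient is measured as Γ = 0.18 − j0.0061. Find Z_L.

Z_L = Z_0·(1 + Γ)/(1 − Γ) = 50·(1.18 − j0.0061)/(0.82 + j0.0061)

Z_L ≈ 71.9 − j0.907 Ω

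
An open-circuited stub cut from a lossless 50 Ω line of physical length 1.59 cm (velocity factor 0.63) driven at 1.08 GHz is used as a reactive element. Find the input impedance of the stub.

λ = v/f = 0.63·c / 1.08 GHz = 0.175 m
βl = 2π·l/λ = 2π × 0.0909 = 32.7°
tan(βl) = 0.642
For an open-circuited stub, Z_in = −jZ_0·cot(βl) = −jZ_0/tan(βl)

Z_in ≈ −j77.9 Ω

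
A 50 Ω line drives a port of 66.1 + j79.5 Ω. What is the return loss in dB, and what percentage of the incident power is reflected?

RL ≈ 4.78 dB; 33.2% of incident power reflected

Γ = (16.1 + j79.5)/(116.1 + j79.5), |Γ| = 0.576
RL = −20·log₁₀(0.576) = 4.78 dB
P_refl/P_inc = |Γ|² = 0.332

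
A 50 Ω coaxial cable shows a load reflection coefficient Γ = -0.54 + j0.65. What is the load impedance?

Z_L ≈ 5.12 + j23.3 Ω

Z_L = Z_0·(1 + Γ)/(1 − Γ) = 50·(0.46 + j0.65)/(1.54 − j0.65)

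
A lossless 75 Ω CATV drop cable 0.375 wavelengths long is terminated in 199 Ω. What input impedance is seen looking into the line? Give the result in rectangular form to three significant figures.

Z_in ≈ 49.5 + j56.3 Ω

βl = 2π × 0.375 = 135°
tan(βl) = tan(135°) = -1
Z_in = Z_0·(Z_L + jZ_0·tanβl)/(Z_0 + jZ_L·tanβl)
     = 75·(199 − j75)/(75 − j199)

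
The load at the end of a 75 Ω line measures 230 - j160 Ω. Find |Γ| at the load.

Γ = (Z_L − Z_0)/(Z_L + Z_0) = (155 − j160)/(305 − j160)
|Γ| = 223/344

|Γ| ≈ 0.647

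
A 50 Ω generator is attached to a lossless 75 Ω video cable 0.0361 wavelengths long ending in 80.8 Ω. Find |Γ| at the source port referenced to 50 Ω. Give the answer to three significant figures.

|Γ| ≈ 0.232

βl = 2π × 0.0361 = 13°
tan(βl) = 0.231
Z_in = Z_0·(Z_L + jZ_0·tanβl)/(Z_0 + jZ_L·tanβl) = 80.1 − j2.62 Ω
Γ_s = (Z_in − Z_s)/(Z_in + Z_s) = (30.1 − j2.62)/(130 − j2.62), |Γ_s| = 0.232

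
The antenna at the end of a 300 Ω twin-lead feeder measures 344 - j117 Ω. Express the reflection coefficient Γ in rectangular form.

Γ = (Z_L − Z_0)/(Z_L + Z_0) = (44 − j117)/(644 − j117)

Γ ≈ 0.0981 − j0.164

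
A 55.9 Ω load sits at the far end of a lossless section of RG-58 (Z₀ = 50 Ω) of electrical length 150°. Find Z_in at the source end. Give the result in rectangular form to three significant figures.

tan(βl) = tan(150°) = -0.577
Z_in = Z_0·(Z_L + jZ_0·tanβl)/(Z_0 + jZ_L·tanβl)
     = 50·(55.9 − j28.9)/(50 − j32.3)

Z_in ≈ 52.6 + j5.09 Ω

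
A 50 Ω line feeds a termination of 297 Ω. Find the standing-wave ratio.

For a purely resistive load, VSWR = R_L/Z_0 or Z_0/R_L (whichever > 1) = 297/50

VSWR ≈ 5.94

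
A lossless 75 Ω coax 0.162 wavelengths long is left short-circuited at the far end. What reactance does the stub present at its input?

βl = 2π × 0.162 = 58.3°
tan(βl) = 1.62
For a short-circuited stub, Z_in = jZ_0·tan(βl)

X_in ≈ 122 Ω (inductive)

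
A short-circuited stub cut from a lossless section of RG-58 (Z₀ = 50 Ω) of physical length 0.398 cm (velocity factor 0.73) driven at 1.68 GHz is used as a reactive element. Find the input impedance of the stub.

Z_in ≈ +j9.71 Ω

λ = v/f = 0.73·c / 1.68 GHz = 0.13 m
βl = 2π·l/λ = 2π × 0.0305 = 11°
tan(βl) = 0.194
For a short-circuited stub, Z_in = jZ_0·tan(βl)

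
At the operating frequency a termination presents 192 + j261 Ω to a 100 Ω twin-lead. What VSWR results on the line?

Γ = (Z_L − Z_0)/(Z_L + Z_0) = (92 + j261)/(292 + j261)
|Γ| = 277/392 = 0.707
VSWR = (1 + |Γ|)/(1 − |Γ|) = 1.71/0.293

VSWR ≈ 5.82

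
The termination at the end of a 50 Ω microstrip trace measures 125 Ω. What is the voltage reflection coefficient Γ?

Γ = 0.429

Γ = (Z_L − Z_0)/(Z_L + Z_0) = (125 − 50)/(125 + 50) = 75/175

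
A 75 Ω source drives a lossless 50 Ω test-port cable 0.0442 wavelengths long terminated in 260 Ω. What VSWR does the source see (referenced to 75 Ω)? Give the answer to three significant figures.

βl = 2π × 0.0442 = 15.9°
tan(βl) = 0.285
Z_in = Z_0·(Z_L + jZ_0·tanβl)/(Z_0 + jZ_L·tanβl) = 87.9 − j116 Ω
Γ_s = (Z_in − Z_s)/(Z_in + Z_s) = (12.9 − j116)/(163 − j116), |Γ_s| = 0.584
VSWR = (1 + |Γ_s|)/(1 − |Γ_s|)

VSWR ≈ 3.81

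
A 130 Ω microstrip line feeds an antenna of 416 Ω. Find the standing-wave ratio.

VSWR ≈ 3.2

Γ = (416 − 130)/(416 + 130) = 0.524
VSWR = (1 + 0.524)/(1 − 0.524)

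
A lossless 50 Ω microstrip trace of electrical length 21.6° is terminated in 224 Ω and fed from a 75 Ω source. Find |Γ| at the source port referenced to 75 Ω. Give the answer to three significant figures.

|Γ| ≈ 0.557

tan(βl) = 0.396
Z_in = Z_0·(Z_L + jZ_0·tanβl)/(Z_0 + jZ_L·tanβl) = 62.5 − j91.1 Ω
Γ_s = (Z_in − Z_s)/(Z_in + Z_s) = (-12.5 − j91.1)/(137 − j91.1), |Γ_s| = 0.557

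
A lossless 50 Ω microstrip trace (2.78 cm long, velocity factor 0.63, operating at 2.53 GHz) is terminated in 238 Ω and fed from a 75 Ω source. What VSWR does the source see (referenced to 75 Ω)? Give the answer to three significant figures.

λ = v/f = 0.63·c / 2.53 GHz = 0.0747 m
βl = 2π·l/λ = 2π × 0.372 = 134°
tan(βl) = -1.04
Z_in = Z_0·(Z_L + jZ_0·tanβl)/(Z_0 + jZ_L·tanβl) = 19.5 + j44.3 Ω
Γ_s = (Z_in − Z_s)/(Z_in + Z_s) = (-55.5 + j44.3)/(94.5 + j44.3), |Γ_s| = 0.681
VSWR = (1 + |Γ_s|)/(1 − |Γ_s|)

VSWR ≈ 5.26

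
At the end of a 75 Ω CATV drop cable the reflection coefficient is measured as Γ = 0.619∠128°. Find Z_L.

Z_L = Z_0·(1 + Γ)/(1 − Γ) = 75·(0.619 + j0.488)/(1.38 − j0.488)

Z_L ≈ 21.6 + j34.1 Ω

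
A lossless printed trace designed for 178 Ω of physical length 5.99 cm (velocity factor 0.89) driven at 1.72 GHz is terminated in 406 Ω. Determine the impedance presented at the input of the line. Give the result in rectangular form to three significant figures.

λ = v/f = 0.89·c / 1.72 GHz = 0.155 m
βl = 2π·l/λ = 2π × 0.386 = 139°
tan(βl) = tan(139°) = -0.872
Z_in = Z_0·(Z_L + jZ_0·tanβl)/(Z_0 + jZ_L·tanβl)
     = 178·(406 − j155)/(178 − j354)

Z_in ≈ 144 + j132 Ω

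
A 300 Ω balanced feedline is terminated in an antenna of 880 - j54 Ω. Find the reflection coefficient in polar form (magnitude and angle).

Γ ≈ 0.493 ∠ -2.7°

Γ = (Z_L − Z_0)/(Z_L + Z_0) = (580 − j54)/(1180 − j54)
|Γ| = 583/1180 = 0.493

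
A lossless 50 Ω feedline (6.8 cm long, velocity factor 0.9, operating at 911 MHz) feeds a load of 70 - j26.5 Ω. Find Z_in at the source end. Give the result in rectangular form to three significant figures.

Z_in ≈ 29.7 + j7.51 Ω

λ = v/f = 0.9·c / 911 MHz = 0.296 m
βl = 2π·l/λ = 2π × 0.229 = 82.6°
tan(βl) = tan(82.6°) = 7.7
Z_in = Z_0·(Z_L + jZ_0·tanβl)/(Z_0 + jZ_L·tanβl)
     = 50·(70 + j358)/(254 + j539)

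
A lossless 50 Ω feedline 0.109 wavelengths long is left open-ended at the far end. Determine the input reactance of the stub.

βl = 2π × 0.109 = 39.2°
tan(βl) = 0.817
For an open-ended stub, Z_in = −jZ_0·cot(βl) = −jZ_0/tan(βl)

X_in ≈ -61.2 Ω (capacitive)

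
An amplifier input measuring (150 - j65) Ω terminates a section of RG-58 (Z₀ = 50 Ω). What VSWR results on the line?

Γ = (Z_L − Z_0)/(Z_L + Z_0) = (100 − j65)/(200 − j65)
|Γ| = 119/210 = 0.567
VSWR = (1 + |Γ|)/(1 − |Γ|) = 1.57/0.433

VSWR ≈ 3.62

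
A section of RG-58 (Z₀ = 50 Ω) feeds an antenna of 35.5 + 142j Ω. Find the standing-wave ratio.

VSWR ≈ 13.4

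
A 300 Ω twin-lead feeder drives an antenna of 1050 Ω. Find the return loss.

RL ≈ 5.11 dB

Γ = (1050 − 300)/(1050 + 300) = 0.556
RL = −20·log₁₀|Γ| = −20·log₁₀(0.556)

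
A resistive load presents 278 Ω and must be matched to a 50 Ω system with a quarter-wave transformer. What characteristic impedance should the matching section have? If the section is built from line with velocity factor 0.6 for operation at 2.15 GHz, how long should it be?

Z_qwt = √(Z_0·R_L) = √(50 × 278) = √13900
λ = 0.6·c/f = 0.0837 m, so l = λ/4 = 0.0209 m

Z_qwt ≈ 118 Ω; length ≈ 2.09 cm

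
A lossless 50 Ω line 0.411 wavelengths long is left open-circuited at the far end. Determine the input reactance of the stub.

βl = 2π × 0.411 = 148°
tan(βl) = -0.626
For an open-circuited stub, Z_in = −jZ_0·cot(βl) = −jZ_0/tan(βl)

X_in ≈ 79.9 Ω (inductive)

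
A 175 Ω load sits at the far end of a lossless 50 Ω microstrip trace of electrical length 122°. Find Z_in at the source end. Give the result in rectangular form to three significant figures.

tan(βl) = tan(122°) = -1.6
Z_in = Z_0·(Z_L + jZ_0·tanβl)/(Z_0 + jZ_L·tanβl)
     = 50·(175 − j80)/(50 − j280)

Z_in ≈ 19.3 + j27.8 Ω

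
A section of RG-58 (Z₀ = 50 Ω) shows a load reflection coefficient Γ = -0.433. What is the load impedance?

Z_L = Z_0·(1 + Γ)/(1 − Γ) = 50·(0.567)/(1.43)

Z_L ≈ 19.8 Ω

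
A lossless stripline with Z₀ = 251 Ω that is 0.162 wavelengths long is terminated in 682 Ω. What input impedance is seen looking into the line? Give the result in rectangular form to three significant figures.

Z_in ≈ 121 − j127 Ω

βl = 2π × 0.162 = 58.3°
tan(βl) = tan(58.3°) = 1.62
Z_in = Z_0·(Z_L + jZ_0·tanβl)/(Z_0 + jZ_L·tanβl)
     = 251·(682 + j407)/(251 + j1110)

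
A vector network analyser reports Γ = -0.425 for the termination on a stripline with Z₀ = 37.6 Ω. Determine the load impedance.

Z_L ≈ 15.2 Ω

Z_L = Z_0·(1 + Γ)/(1 − Γ) = 37.6·(0.575)/(1.43)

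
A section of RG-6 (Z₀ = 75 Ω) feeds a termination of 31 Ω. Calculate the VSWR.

VSWR ≈ 2.42

Γ = (31 − 75)/(31 + 75) = -0.415
VSWR = (1 + 0.415)/(1 − 0.415)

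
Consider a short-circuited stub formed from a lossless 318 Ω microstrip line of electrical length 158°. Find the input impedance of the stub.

tan(βl) = -0.404
For a short-circuited stub, Z_in = jZ_0·tan(βl)

Z_in ≈ −j128 Ω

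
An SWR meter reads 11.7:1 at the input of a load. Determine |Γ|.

|Γ| = (S − 1)/(S + 1) = (11.7 − 1)/(11.7 + 1) = 10.7/12.7

|Γ| ≈ 0.843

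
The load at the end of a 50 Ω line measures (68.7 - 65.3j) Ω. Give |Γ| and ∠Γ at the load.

Γ ≈ 0.501 ∠ -45.2°

Γ = (Z_L − Z_0)/(Z_L + Z_0) = (18.7 − j65.3)/(118.7 − j65.3)
|Γ| = 67.9/135 = 0.501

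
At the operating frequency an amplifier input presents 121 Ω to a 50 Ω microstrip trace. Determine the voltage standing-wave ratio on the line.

VSWR ≈ 2.42

For a purely resistive load, VSWR = R_L/Z_0 or Z_0/R_L (whichever > 1) = 121/50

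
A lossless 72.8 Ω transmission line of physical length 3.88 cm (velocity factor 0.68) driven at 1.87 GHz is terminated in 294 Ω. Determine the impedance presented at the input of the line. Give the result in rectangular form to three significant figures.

Z_in ≈ 28 + j51.5 Ω

λ = v/f = 0.68·c / 1.87 GHz = 0.109 m
βl = 2π·l/λ = 2π × 0.356 = 128°
tan(βl) = tan(128°) = -1.28
Z_in = Z_0·(Z_L + jZ_0·tanβl)/(Z_0 + jZ_L·tanβl)
     = 72.8·(294 − j93)/(72.8 − j376)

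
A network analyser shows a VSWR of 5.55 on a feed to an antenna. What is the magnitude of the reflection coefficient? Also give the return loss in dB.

|Γ| ≈ 0.695; return loss ≈ 3.16 dB

|Γ| = (S − 1)/(S + 1) = (5.55 − 1)/(5.55 + 1) = 4.55/6.55
RL = −20·log₁₀|Γ| = −20·log₁₀(0.695)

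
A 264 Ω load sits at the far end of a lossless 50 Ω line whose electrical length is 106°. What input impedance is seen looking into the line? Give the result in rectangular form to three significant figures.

tan(βl) = tan(106°) = -3.49
Z_in = Z_0·(Z_L + jZ_0·tanβl)/(Z_0 + jZ_L·tanβl)
     = 50·(264 − j174)/(50 − j921)

Z_in ≈ 10.2 + j13.8 Ω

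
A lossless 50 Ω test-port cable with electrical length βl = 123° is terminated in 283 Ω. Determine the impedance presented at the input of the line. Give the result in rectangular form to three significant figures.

Z_in ≈ 12.4 + j31 Ω

tan(βl) = tan(123°) = -1.54
Z_in = Z_0·(Z_L + jZ_0·tanβl)/(Z_0 + jZ_L·tanβl)
     = 50·(283 − j77)/(50 − j436)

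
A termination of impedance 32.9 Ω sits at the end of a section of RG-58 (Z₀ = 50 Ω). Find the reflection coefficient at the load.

Γ = -0.206

Γ = (Z_L − Z_0)/(Z_L + Z_0) = (32.9 − 50)/(32.9 + 50) = -17.1/82.9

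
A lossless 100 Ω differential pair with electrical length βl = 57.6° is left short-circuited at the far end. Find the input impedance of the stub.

tan(βl) = 1.58
For a short-circuited stub, Z_in = jZ_0·tan(βl)

Z_in ≈ +j158 Ω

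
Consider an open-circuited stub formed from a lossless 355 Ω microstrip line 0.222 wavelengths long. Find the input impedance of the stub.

βl = 2π × 0.222 = 79.9°
tan(βl) = 5.63
For an open-circuited stub, Z_in = −jZ_0·cot(βl) = −jZ_0/tan(βl)

Z_in ≈ −j63.1 Ω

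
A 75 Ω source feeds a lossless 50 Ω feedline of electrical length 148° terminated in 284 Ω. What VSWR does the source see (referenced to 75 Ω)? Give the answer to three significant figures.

VSWR ≈ 5.14

tan(βl) = -0.625
Z_in = Z_0·(Z_L + jZ_0·tanβl)/(Z_0 + jZ_L·tanβl) = 29 + j71.8 Ω
Γ_s = (Z_in − Z_s)/(Z_in + Z_s) = (-46 + j71.8)/(104 + j71.8), |Γ_s| = 0.674
VSWR = (1 + |Γ_s|)/(1 − |Γ_s|)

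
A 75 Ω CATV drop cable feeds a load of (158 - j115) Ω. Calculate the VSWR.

VSWR ≈ 3.4

Γ = (Z_L − Z_0)/(Z_L + Z_0) = (83 − j115)/(233 − j115)
|Γ| = 142/260 = 0.546
VSWR = (1 + |Γ|)/(1 − |Γ|) = 1.55/0.454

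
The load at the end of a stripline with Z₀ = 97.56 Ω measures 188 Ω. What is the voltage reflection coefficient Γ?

Γ = (Z_L − Z_0)/(Z_L + Z_0) = (188 − 97.56)/(188 + 97.56) = 90.44/285.6

Γ = 0.317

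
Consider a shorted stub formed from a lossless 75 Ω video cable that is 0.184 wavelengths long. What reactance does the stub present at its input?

X_in ≈ 170 Ω (inductive)

βl = 2π × 0.184 = 66.2°
tan(βl) = 2.27
For a shorted stub, Z_in = jZ_0·tan(βl)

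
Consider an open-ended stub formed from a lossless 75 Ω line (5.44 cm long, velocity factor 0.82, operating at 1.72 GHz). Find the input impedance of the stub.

λ = v/f = 0.82·c / 1.72 GHz = 0.143 m
βl = 2π·l/λ = 2π × 0.38 = 137°
tan(βl) = -0.935
For an open-ended stub, Z_in = −jZ_0·cot(βl) = −jZ_0/tan(βl)

Z_in ≈ +j80.2 Ω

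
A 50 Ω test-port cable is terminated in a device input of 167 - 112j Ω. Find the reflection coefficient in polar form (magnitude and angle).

Γ = (Z_L − Z_0)/(Z_L + Z_0) = (117 − j112)/(217 − j112)
|Γ| = 162/244 = 0.663

Γ ≈ 0.663 ∠ -16.4°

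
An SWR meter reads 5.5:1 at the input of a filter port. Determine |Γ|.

|Γ| ≈ 0.692

|Γ| = (S − 1)/(S + 1) = (5.5 − 1)/(5.5 + 1) = 4.5/6.5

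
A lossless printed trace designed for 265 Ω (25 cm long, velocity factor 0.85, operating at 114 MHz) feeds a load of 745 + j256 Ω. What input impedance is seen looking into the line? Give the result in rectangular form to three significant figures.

Z_in ≈ 225 − j296 Ω

λ = v/f = 0.85·c / 114 MHz = 2.24 m
βl = 2π·l/λ = 2π × 0.112 = 40.2°
tan(βl) = tan(40.2°) = 0.846
Z_in = Z_0·(Z_L + jZ_0·tanβl)/(Z_0 + jZ_L·tanβl)
     = 265·(745 + j480)/(48.4 + j630)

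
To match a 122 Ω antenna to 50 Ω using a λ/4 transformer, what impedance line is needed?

Z_qwt ≈ 78.1 Ω

Z_qwt = √(Z_0·R_L) = √(50 × 122) = √6100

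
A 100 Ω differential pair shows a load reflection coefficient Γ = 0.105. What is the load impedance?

Z_L ≈ 123 Ω

Z_L = Z_0·(1 + Γ)/(1 − Γ) = 100·(1.1)/(0.895)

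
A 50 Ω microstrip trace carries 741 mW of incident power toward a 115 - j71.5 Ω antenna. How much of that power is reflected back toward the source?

P_reflected ≈ 214 mW

|Γ| = |(65 − j71.5)/(165 − j71.5)| = 0.537
|Γ|² = 0.289
P_refl = |Γ|²·P_inc = 214 mW, P_del = (1 − |Γ|²)·P_inc = 527 mW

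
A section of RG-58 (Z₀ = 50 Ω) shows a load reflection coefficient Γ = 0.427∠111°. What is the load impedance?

Z_L ≈ 27.5 + j26.8 Ω

Z_L = Z_0·(1 + Γ)/(1 − Γ) = 50·(0.847 + j0.399)/(1.15 − j0.399)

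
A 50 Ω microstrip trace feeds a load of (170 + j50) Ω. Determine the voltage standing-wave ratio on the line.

Γ = (Z_L − Z_0)/(Z_L + Z_0) = (120 + j50)/(220 + j50)
|Γ| = 130/226 = 0.576
VSWR = (1 + |Γ|)/(1 − |Γ|) = 1.58/0.424

VSWR ≈ 3.72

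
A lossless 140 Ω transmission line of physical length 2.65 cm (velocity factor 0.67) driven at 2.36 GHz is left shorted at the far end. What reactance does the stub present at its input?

λ = v/f = 0.67·c / 2.36 GHz = 0.0852 m
βl = 2π·l/λ = 2π × 0.311 = 112°
tan(βl) = -2.47
For a shorted stub, Z_in = jZ_0·tan(βl)

X_in ≈ -346 Ω (capacitive)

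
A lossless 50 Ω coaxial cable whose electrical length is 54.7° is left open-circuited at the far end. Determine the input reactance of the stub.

tan(βl) = 1.41
For an open-circuited stub, Z_in = −jZ_0·cot(βl) = −jZ_0/tan(βl)

X_in ≈ -35.4 Ω (capacitive)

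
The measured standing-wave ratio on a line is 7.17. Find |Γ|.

|Γ| = (S − 1)/(S + 1) = (7.17 − 1)/(7.17 + 1) = 6.17/8.17

|Γ| ≈ 0.755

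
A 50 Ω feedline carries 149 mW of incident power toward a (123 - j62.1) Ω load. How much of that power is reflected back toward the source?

P_reflected ≈ 40.5 mW

|Γ| = |(73 − j62.1)/(173 − j62.1)| = 0.521
|Γ|² = 0.272
P_refl = |Γ|²·P_inc = 40.5 mW, P_del = (1 − |Γ|²)·P_inc = 108 mW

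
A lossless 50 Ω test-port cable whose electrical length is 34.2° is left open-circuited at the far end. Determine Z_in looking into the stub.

tan(βl) = 0.68
For an open-circuited stub, Z_in = −jZ_0·cot(βl) = −jZ_0/tan(βl)

Z_in ≈ −j73.6 Ω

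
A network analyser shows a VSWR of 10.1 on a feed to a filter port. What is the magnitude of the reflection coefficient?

|Γ| = (S − 1)/(S + 1) = (10.1 − 1)/(10.1 + 1) = 9.1/11.1

|Γ| ≈ 0.82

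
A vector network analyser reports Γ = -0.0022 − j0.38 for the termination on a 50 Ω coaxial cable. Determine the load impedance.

Z_L ≈ 37.2 − j33.1 Ω

Z_L = Z_0·(1 + Γ)/(1 − Γ) = 50·(0.998 − j0.38)/(1 + j0.38)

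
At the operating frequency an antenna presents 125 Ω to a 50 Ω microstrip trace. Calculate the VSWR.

VSWR ≈ 2.5

Γ = (125 − 50)/(125 + 50) = 0.429
VSWR = (1 + 0.429)/(1 − 0.429)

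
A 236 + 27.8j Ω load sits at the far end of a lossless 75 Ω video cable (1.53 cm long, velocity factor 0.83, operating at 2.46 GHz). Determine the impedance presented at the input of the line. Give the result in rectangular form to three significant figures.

Z_in ≈ 35.6 − j49.8 Ω

λ = v/f = 0.83·c / 2.46 GHz = 0.101 m
βl = 2π·l/λ = 2π × 0.151 = 54.4°
tan(βl) = tan(54.4°) = 1.4
Z_in = Z_0·(Z_L + jZ_0·tanβl)/(Z_0 + jZ_L·tanβl)
     = 75·(236 + j133)/(36.1 + j330)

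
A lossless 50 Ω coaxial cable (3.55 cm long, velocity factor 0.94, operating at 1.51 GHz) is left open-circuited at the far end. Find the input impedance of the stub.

Z_in ≈ −j19.8 Ω

λ = v/f = 0.94·c / 1.51 GHz = 0.187 m
βl = 2π·l/λ = 2π × 0.19 = 68.4°
tan(βl) = 2.53
For an open-circuited stub, Z_in = −jZ_0·cot(βl) = −jZ_0/tan(βl)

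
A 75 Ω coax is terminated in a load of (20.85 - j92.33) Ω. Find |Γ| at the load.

Γ = (Z_L − Z_0)/(Z_L + Z_0) = (-54.15 − j92.33)/(95.85 − j92.33)
|Γ| = 107/133

|Γ| ≈ 0.804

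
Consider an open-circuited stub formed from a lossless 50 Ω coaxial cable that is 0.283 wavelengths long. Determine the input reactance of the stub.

X_in ≈ 10.5 Ω (inductive)

βl = 2π × 0.283 = 102°
tan(βl) = -4.75
For an open-circuited stub, Z_in = −jZ_0·cot(βl) = −jZ_0/tan(βl)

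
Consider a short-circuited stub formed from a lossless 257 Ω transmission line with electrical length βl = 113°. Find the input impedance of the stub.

tan(βl) = -2.36
For a short-circuited stub, Z_in = jZ_0·tan(βl)

Z_in ≈ −j605 Ω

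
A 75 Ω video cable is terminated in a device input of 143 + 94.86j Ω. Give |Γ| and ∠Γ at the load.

Γ ≈ 0.491 ∠ 30.8°

Γ = (Z_L − Z_0)/(Z_L + Z_0) = (68 + j94.86)/(218 + j94.86)
|Γ| = 117/238 = 0.491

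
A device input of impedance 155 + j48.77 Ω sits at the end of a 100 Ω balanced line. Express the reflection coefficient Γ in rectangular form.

Γ ≈ 0.243 + j0.145

Γ = (Z_L − Z_0)/(Z_L + Z_0) = (55 + j48.77)/(255 + j48.77)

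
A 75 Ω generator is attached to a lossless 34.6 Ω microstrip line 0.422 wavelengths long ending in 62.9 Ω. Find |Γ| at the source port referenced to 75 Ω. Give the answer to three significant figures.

βl = 2π × 0.422 = 152°
tan(βl) = -0.534
Z_in = Z_0·(Z_L + jZ_0·tanβl)/(Z_0 + jZ_L·tanβl) = 41.6 + j21.9 Ω
Γ_s = (Z_in − Z_s)/(Z_in + Z_s) = (-33.4 + j21.9)/(117 + j21.9), |Γ_s| = 0.336

|Γ| ≈ 0.336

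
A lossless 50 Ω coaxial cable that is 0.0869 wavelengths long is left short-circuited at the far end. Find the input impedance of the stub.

βl = 2π × 0.0869 = 31.3°
tan(βl) = 0.608
For a short-circuited stub, Z_in = jZ_0·tan(βl)

Z_in ≈ +j30.4 Ω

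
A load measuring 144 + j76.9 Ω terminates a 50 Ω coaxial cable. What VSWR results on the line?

Γ = (Z_L − Z_0)/(Z_L + Z_0) = (94 + j76.9)/(194 + j76.9)
|Γ| = 121/209 = 0.582
VSWR = (1 + |Γ|)/(1 − |Γ|) = 1.58/0.418

VSWR ≈ 3.78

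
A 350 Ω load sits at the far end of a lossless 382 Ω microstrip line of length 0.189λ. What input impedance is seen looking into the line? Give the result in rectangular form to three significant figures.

βl = 2π × 0.189 = 68°
tan(βl) = tan(68°) = 2.48
Z_in = Z_0·(Z_L + jZ_0·tanβl)/(Z_0 + jZ_L·tanβl)
     = 382·(350 + j947)/(382 + j868)

Z_in ≈ 406 + j24.7 Ω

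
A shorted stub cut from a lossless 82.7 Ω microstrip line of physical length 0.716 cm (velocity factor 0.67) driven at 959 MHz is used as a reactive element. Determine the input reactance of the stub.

λ = v/f = 0.67·c / 959 MHz = 0.21 m
βl = 2π·l/λ = 2π × 0.0342 = 12.3°
tan(βl) = 0.218
For a shorted stub, Z_in = jZ_0·tan(βl)

X_in ≈ 18 Ω (inductive)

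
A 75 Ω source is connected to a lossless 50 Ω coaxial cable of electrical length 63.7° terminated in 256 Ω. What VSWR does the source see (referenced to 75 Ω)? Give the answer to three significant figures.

VSWR ≈ 6.86

tan(βl) = 2.02
Z_in = Z_0·(Z_L + jZ_0·tanβl)/(Z_0 + jZ_L·tanβl) = 12 − j23.5 Ω
Γ_s = (Z_in − Z_s)/(Z_in + Z_s) = (-63 − j23.5)/(87 − j23.5), |Γ_s| = 0.746
VSWR = (1 + |Γ_s|)/(1 − |Γ_s|)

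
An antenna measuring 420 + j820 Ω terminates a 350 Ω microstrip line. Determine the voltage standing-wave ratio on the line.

Γ = (Z_L − Z_0)/(Z_L + Z_0) = (70 + j820)/(770 + j820)
|Γ| = 823/1120 = 0.732
VSWR = (1 + |Γ|)/(1 − |Γ|) = 1.73/0.268

VSWR ≈ 6.45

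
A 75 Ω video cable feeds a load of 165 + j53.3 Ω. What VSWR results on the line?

Γ = (Z_L − Z_0)/(Z_L + Z_0) = (90 + j53.3)/(240 + j53.3)
|Γ| = 105/246 = 0.425
VSWR = (1 + |Γ|)/(1 − |Γ|) = 1.43/0.575

VSWR ≈ 2.48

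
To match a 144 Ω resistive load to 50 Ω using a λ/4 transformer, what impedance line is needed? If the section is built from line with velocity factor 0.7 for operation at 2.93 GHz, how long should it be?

Z_qwt = √(Z_0·R_L) = √(50 × 144) = √7200
λ = 0.7·c/f = 0.0717 m, so l = λ/4 = 0.0179 m

Z_qwt ≈ 84.9 Ω; length ≈ 1.79 cm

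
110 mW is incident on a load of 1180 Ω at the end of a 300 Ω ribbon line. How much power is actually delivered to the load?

P_delivered ≈ 71.1 mW

Γ = (1180 − 300)/(1180 + 300) = 0.595
|Γ|² = 0.354
P_refl = |Γ|²·P_inc = 38.9 mW, P_del = (1 − |Γ|²)·P_inc = 71.1 mW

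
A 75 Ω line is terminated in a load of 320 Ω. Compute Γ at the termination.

Γ = (Z_L − Z_0)/(Z_L + Z_0) = (320 − 75)/(320 + 75) = 245/395

Γ = 0.62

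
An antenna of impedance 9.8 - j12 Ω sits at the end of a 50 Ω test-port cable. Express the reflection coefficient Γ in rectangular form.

Γ ≈ -0.608 − j0.323

Γ = (Z_L − Z_0)/(Z_L + Z_0) = (-40.2 − j12)/(59.8 − j12)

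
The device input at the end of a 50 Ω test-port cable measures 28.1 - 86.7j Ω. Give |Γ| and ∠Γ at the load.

Γ ≈ 0.766 ∠ -56.2°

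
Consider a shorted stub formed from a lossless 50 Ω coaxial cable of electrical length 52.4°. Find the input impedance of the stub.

tan(βl) = 1.3
For a shorted stub, Z_in = jZ_0·tan(βl)

Z_in ≈ +j64.9 Ω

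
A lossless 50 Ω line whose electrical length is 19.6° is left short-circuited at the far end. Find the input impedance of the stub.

Z_in ≈ +j17.8 Ω

tan(βl) = 0.356
For a short-circuited stub, Z_in = jZ_0·tan(βl)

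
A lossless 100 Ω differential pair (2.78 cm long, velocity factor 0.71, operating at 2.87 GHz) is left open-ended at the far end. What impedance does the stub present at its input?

Z_in ≈ +j99.5 Ω

λ = v/f = 0.71·c / 2.87 GHz = 0.0742 m
βl = 2π·l/λ = 2π × 0.375 = 135°
tan(βl) = -1.01
For an open-ended stub, Z_in = −jZ_0·cot(βl) = −jZ_0/tan(βl)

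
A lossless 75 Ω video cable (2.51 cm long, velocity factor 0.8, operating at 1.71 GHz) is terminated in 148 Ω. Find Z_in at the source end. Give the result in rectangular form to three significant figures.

Z_in ≈ 44.1 − j25.2 Ω

λ = v/f = 0.8·c / 1.71 GHz = 0.14 m
βl = 2π·l/λ = 2π × 0.179 = 64.4°
tan(βl) = tan(64.4°) = 2.09
Z_in = Z_0·(Z_L + jZ_0·tanβl)/(Z_0 + jZ_L·tanβl)
     = 75·(148 + j156)/(75 + j309)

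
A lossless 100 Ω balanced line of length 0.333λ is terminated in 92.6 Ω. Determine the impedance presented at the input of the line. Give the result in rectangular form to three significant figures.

Z_in ≈ 104 − j6.9 Ω

βl = 2π × 0.333 = 120°
tan(βl) = tan(120°) = -1.74
Z_in = Z_0·(Z_L + jZ_0·tanβl)/(Z_0 + jZ_L·tanβl)
     = 100·(92.6 − j174)/(100 − j161)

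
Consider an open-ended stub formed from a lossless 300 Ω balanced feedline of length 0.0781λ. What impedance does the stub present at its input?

Z_in ≈ −j561 Ω

βl = 2π × 0.0781 = 28.1°
tan(βl) = 0.534
For an open-ended stub, Z_in = −jZ_0·cot(βl) = −jZ_0/tan(βl)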